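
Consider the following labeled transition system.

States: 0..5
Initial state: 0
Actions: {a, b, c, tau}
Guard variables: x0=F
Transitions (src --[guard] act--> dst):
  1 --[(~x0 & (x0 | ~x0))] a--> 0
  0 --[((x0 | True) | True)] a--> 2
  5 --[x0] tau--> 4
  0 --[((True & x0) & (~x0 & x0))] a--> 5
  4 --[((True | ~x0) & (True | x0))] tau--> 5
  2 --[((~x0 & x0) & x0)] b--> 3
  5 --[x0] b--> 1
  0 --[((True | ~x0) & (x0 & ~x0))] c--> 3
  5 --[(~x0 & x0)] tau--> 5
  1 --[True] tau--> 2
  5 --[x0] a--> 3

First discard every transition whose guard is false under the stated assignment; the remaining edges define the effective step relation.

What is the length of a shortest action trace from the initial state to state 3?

Layered search for 3:
  Layer 0: {0}
  Layer 1: {2}
3 never appears.

Answer: UNREACHABLE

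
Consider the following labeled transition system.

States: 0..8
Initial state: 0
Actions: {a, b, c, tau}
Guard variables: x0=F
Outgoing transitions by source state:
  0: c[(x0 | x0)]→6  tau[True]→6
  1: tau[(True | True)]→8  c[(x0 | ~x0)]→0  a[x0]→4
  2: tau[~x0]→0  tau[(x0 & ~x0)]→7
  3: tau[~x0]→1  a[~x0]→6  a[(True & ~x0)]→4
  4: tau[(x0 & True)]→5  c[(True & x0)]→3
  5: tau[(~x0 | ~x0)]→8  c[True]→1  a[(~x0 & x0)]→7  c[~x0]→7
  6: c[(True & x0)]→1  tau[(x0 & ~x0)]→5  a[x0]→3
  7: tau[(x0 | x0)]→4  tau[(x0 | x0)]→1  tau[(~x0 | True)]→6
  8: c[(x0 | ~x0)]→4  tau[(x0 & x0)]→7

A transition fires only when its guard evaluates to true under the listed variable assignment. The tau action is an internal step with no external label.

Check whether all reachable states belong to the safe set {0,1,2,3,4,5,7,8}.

Inv-set: {0,1,2,3,4,5,7,8}
R = {0,6}
  0: ✓
  6: VIOLATES
reach 6 via tau — violates

Answer: INVARIANT VIOLATED at state 6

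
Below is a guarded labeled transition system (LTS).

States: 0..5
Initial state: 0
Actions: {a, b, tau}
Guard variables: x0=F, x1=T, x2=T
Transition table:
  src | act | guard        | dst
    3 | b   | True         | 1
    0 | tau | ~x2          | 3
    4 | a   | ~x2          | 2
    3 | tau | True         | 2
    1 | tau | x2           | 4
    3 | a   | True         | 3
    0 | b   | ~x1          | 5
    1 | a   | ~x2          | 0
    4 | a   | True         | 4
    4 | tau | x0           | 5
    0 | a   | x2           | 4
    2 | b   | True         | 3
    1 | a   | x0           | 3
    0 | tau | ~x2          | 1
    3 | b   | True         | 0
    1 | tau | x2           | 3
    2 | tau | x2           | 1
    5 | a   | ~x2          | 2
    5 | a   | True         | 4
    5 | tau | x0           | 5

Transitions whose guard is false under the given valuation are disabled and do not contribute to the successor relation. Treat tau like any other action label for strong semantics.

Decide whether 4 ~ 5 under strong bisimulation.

Answer: BISIMILAR

Analysis:
Compute ~ classes (split until stable):
  π0 = {{0,1,2,3,4,5}}
  π1 = {{0,4,5},{1},{2},{3}}
stable after 2 split(s): 4 block(s)
[4]={0,4,5}  [5]={0,4,5}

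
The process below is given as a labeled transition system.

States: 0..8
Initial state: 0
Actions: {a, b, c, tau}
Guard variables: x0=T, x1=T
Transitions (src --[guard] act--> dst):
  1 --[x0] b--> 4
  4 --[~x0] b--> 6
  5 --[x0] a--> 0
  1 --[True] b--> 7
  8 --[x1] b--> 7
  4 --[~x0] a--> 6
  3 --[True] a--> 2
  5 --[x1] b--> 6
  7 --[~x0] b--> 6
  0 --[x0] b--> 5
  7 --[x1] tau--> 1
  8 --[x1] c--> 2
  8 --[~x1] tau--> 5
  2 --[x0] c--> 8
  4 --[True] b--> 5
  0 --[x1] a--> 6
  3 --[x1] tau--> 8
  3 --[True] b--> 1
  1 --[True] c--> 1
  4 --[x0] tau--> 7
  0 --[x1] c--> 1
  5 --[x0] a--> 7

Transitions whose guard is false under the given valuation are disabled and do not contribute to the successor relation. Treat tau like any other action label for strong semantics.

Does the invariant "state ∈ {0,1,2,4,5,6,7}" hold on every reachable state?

Answer: INVARIANT HOLDS

Analysis:
Inv-set: {0,1,2,4,5,6,7}
Reach set: {0,1,4,5,6,7}
  0: ok
  1: ok
  4: ok
  5: ok
  6: ok
  7: ok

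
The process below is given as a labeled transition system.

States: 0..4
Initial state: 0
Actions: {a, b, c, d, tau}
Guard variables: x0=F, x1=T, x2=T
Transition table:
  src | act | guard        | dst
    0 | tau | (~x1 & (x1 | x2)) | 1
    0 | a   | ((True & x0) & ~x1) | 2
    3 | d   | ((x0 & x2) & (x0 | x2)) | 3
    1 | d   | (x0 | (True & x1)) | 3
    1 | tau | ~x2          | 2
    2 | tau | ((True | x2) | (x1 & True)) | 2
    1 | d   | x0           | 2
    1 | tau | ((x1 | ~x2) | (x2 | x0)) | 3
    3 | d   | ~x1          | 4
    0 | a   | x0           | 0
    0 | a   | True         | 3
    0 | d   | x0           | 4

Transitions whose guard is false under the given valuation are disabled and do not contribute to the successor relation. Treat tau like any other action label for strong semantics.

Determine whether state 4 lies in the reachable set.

After dropping false guards: 4 live edges.
L0 = {0}
L1 = {3}  cumulative {0,3}
Reach set: {0,3}

Answer: UNREACHABLE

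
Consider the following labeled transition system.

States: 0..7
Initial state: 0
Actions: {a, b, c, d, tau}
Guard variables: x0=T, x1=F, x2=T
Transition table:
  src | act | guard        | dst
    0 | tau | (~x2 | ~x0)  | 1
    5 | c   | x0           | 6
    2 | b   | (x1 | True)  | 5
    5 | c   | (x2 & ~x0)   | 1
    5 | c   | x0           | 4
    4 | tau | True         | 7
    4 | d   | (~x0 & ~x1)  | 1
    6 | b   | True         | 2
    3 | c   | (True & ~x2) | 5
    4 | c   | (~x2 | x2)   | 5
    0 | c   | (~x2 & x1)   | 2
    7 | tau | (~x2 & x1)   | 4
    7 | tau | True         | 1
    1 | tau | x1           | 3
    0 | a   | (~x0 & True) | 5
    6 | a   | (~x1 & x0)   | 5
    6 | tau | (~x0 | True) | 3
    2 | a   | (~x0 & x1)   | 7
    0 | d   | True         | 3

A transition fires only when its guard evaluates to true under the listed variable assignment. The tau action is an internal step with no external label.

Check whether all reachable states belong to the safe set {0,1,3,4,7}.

Answer: INVARIANT HOLDS

Trace:
Safe = {0,1,3,4,7}
Reachable = {0,3}
  0: safe
  3: safe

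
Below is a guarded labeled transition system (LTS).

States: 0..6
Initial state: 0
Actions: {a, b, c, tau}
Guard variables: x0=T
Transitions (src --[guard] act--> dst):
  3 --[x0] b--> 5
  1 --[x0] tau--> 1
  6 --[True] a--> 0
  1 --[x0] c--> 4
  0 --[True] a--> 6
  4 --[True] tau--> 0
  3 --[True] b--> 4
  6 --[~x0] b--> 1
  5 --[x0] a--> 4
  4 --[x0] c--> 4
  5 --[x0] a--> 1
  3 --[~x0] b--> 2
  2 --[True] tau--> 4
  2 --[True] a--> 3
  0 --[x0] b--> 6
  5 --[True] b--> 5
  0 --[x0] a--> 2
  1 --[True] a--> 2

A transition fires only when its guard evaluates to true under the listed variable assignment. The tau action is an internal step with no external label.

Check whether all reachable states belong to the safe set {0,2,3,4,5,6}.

Answer: INVARIANT VIOLATED at state 1

Trace:
Allowed set {0,2,3,4,5,6}
Reach set: {0,1,2,3,4,5,6}
  0: safe
  1: VIOLATES
  2: safe
  3: safe
  4: safe
  5: safe
  6: safe
reach 1 via a·a·b·a — violates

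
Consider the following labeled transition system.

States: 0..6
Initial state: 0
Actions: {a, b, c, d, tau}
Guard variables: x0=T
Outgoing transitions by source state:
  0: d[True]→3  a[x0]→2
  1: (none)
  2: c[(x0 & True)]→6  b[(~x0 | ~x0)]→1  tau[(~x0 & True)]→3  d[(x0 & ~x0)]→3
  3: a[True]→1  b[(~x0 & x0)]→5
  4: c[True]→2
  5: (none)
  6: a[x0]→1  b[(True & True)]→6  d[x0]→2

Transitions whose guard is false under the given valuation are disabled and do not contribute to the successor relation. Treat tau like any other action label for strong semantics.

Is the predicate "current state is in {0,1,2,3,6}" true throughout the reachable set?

Answer: INVARIANT HOLDS

Working:
Safe = {0,1,2,3,6}
R = {0,1,2,3,6}
  0: ✓
  1: ✓
  2: ✓
  3: ✓
  6: ✓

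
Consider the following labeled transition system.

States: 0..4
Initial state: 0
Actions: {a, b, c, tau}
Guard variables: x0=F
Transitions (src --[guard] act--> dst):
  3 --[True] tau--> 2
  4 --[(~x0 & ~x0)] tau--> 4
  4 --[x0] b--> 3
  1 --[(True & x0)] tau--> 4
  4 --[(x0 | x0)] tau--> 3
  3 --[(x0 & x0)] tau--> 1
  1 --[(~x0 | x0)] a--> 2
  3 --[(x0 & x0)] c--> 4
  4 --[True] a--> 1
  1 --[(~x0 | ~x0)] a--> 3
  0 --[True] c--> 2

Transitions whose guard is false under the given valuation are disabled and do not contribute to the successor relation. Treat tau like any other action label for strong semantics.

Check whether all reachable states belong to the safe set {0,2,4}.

Answer: INVARIANT HOLDS

Trace:
Inv-set: {0,2,4}
Reach set: {0,2}
  0: ✓
  2: ✓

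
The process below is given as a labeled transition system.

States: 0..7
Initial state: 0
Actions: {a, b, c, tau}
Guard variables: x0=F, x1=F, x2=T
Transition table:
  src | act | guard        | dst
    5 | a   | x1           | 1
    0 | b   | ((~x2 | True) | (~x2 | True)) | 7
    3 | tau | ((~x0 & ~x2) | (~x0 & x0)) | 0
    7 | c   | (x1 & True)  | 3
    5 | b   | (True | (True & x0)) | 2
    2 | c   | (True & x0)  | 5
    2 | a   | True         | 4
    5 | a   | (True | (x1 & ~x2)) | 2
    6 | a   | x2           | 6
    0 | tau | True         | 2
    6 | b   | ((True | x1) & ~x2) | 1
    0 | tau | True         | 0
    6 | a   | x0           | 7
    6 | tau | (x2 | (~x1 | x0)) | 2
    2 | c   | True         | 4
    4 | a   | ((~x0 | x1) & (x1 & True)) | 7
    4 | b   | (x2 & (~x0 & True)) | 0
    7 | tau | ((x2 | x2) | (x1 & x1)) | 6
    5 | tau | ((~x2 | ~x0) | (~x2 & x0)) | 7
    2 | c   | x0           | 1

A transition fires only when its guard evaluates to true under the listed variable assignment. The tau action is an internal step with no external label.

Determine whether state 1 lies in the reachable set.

12 transition(s) survive guard evaluation.
L0 = {0}
L1 = {2,7}  total {0,2,7}
L2 = {4,6}  total {0,2,4,6,7}
R = {0,2,4,6,7}

Answer: UNREACHABLE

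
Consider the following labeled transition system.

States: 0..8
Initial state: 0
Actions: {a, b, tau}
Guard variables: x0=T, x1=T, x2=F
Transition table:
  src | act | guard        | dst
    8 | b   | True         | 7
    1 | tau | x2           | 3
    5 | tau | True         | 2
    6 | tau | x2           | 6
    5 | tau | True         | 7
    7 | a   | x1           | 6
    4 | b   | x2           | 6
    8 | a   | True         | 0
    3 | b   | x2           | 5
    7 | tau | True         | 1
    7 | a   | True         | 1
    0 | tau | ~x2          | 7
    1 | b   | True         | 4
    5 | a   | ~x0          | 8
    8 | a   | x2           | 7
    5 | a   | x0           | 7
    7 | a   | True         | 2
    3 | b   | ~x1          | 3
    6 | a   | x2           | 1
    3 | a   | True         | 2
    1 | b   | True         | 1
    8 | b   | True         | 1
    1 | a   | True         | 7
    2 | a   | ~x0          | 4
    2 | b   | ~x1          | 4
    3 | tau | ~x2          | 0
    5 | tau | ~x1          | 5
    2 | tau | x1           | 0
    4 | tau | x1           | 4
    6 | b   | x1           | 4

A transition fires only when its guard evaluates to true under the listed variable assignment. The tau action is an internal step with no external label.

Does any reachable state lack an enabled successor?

Reach set: {0,1,2,4,6,7}
  0: tau→7  [1 out]
  1: a→7  b→1  b→4  [3 out]
  2: tau→0  [1 out]
  4: tau→4  [1 out]
  6: b→4  [1 out]
  7: a→1  a→2  a→6  tau→1  [4 out]

Answer: DEADLOCK-FREE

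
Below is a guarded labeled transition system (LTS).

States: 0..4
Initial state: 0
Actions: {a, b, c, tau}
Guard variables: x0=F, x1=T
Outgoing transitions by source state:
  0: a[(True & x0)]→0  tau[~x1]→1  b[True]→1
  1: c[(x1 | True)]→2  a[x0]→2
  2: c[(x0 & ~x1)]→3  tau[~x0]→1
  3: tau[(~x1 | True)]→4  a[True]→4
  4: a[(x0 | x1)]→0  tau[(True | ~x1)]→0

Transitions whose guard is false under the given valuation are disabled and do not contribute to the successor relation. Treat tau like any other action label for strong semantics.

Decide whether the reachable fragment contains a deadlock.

Answer: DEADLOCK-FREE

Trace:
Reachable = {0,1,2}
  0: b→1  [1 exit(s)]
  1: c→2  [1 exit(s)]
  2: tau→1  [1 exit(s)]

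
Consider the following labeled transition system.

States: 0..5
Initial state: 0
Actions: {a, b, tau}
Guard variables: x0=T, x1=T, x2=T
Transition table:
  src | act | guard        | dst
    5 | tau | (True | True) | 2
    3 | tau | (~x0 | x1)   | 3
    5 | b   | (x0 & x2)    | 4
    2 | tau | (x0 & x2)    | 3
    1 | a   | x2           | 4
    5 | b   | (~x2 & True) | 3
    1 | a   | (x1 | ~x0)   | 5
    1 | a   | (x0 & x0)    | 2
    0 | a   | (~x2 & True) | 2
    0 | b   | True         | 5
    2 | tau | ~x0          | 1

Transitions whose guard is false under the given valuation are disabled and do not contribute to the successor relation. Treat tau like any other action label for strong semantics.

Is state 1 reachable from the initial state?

8 transition(s) survive guard evaluation.
Layer 0: {0}
Layer 1: {5}  now seen {0,5}
Layer 2: {2,4}  now seen {0,2,4,5}
Layer 3: {3}  now seen {0,2,3,4,5}
Reach set: {0,2,3,4,5}

Answer: UNREACHABLE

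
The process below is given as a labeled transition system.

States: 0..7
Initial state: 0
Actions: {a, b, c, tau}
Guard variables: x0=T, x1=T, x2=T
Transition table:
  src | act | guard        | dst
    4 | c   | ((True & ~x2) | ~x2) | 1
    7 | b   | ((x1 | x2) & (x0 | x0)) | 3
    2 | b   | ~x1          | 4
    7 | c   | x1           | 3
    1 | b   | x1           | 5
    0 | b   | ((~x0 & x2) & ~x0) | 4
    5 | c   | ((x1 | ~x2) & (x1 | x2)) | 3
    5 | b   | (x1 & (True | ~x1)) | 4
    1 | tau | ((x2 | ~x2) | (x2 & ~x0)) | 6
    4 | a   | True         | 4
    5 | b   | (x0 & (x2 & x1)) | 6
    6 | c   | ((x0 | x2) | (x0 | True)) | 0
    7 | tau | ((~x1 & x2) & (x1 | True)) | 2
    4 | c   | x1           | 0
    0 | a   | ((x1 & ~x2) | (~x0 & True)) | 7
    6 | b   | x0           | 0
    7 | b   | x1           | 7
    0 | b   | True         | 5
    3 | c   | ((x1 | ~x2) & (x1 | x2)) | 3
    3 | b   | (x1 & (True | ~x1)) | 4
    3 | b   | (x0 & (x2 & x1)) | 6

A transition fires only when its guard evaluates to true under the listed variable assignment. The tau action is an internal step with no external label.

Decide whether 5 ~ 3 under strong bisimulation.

Answer: BISIMILAR

Trace:
Compute ~ classes (split until stable):
  π0 = {{0,1,2,3,4,5,6,7}}
  π1 = {{0},{1},{2},{3,5,6,7},{4}}
  π2 = {{0},{1},{2},{3,5},{4},{6},{7}}
7 equivalence class(es) (converged in 3)
class of 5: {3,5}; class of 3: {3,5}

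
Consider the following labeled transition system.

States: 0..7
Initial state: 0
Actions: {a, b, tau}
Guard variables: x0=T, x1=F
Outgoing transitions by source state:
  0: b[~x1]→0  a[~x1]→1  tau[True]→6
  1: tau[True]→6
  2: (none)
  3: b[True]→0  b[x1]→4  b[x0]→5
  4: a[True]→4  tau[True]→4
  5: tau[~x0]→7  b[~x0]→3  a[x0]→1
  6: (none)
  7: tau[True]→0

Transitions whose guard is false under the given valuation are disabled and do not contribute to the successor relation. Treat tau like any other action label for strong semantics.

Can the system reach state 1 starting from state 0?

Answer: REACHABLE

Trace:
After dropping false guards: 10 live edges.
Layer 0: {0}
Layer 1: {1,6}  now seen {0,1,6}
Reach set: {0,1,6}
Path to 1: a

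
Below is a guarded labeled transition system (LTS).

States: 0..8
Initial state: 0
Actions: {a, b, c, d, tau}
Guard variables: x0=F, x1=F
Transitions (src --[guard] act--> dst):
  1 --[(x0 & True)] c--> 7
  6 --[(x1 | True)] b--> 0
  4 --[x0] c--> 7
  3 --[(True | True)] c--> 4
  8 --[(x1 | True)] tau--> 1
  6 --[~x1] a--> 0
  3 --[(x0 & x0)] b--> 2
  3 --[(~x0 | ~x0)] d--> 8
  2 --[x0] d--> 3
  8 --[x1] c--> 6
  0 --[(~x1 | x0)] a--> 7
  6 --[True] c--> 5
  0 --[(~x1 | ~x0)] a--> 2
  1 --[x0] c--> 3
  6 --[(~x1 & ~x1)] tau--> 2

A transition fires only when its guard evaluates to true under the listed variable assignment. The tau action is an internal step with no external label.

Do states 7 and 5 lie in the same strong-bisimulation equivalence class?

Answer: BISIMILAR

Trace:
Bisimulation quotient by refinement:
  P[0] = {{0,1,2,3,4,5,6,7,8}}
  P[1] = {{0},{1,2,4,5,7},{3},{6},{8}}
stable after 2 split(s): 5 block(s)
7∈{1,2,4,5,7}, 5∈{1,2,4,5,7}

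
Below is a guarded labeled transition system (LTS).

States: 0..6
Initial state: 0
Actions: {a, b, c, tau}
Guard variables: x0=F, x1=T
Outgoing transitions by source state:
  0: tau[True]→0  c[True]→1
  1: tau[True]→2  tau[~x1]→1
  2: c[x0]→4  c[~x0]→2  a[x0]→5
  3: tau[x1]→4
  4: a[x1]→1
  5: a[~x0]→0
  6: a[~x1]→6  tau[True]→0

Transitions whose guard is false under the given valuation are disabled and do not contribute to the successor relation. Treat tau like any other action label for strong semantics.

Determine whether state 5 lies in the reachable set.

Answer: UNREACHABLE

Working:
8 transition(s) survive guard evaluation.
depth 0: {0}
depth 1: {1}  now seen {0,1}
depth 2: {2}  now seen {0,1,2}
Reachable = {0,1,2}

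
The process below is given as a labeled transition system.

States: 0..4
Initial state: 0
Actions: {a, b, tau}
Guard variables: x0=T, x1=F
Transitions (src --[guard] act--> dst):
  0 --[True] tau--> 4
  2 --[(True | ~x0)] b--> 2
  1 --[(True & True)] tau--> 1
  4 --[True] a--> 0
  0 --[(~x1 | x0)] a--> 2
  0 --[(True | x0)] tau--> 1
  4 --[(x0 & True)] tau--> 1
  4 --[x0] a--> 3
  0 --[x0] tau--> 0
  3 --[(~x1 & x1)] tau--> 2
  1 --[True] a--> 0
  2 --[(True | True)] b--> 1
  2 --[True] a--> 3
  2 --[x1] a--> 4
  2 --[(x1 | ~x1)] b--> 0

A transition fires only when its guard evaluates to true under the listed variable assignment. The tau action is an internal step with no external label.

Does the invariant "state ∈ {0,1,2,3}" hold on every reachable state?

Safe = {0,1,2,3}
Reach set: {0,1,2,3,4}
  0: ok
  1: ok
  2: ok
  3: ok
  4: VIOLATES
counterexample path to 4: tau

Answer: INVARIANT VIOLATED at state 4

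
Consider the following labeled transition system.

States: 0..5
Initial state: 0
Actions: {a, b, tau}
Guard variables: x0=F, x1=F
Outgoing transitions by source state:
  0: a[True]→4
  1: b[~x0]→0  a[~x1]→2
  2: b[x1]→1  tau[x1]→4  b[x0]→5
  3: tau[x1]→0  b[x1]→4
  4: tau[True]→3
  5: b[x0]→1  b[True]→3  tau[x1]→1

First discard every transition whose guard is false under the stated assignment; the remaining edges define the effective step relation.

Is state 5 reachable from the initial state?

Answer: UNREACHABLE

Working:
After dropping false guards: 5 live edges.
L0 = {0}
L1 = {4}  total {0,4}
L2 = {3}  total {0,3,4}
Reachable = {0,3,4}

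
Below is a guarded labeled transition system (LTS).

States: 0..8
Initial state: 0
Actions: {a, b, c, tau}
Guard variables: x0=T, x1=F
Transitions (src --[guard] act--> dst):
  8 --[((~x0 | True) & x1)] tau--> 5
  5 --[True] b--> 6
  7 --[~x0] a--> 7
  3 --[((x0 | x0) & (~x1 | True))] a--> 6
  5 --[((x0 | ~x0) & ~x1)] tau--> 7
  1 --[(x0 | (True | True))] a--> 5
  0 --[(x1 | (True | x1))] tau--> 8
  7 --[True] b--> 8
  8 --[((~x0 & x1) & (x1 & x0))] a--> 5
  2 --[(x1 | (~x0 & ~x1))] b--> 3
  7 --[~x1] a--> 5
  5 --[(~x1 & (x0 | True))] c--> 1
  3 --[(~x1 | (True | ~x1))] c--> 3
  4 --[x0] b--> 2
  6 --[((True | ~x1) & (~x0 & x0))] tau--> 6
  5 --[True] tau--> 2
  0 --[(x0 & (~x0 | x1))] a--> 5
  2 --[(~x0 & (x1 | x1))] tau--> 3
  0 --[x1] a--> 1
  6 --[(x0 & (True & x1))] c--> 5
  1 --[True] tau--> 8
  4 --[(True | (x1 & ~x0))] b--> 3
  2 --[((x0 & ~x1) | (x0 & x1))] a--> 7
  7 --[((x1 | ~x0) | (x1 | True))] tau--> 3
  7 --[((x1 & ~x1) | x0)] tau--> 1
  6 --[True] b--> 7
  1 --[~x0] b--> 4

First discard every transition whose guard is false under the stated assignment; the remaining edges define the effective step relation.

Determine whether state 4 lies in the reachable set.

Guard filter leaves 17 enabled edge(s).
L0 = {0}
L1 = {8}  total {0,8}
R = {0,8}

Answer: UNREACHABLE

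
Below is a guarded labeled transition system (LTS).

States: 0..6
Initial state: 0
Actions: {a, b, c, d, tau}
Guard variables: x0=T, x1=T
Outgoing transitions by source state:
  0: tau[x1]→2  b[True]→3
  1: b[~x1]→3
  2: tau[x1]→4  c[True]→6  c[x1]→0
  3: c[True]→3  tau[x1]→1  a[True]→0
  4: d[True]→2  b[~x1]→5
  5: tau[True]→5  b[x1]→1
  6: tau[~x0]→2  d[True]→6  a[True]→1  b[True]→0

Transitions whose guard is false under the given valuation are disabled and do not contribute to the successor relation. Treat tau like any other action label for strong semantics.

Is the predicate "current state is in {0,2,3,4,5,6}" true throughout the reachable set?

Inv-set: {0,2,3,4,5,6}
Reach set: {0,1,2,3,4,6}
  0: safe
  1: ✗ unsafe
  2: safe
  3: safe
  4: safe
  6: safe
reach 1 via b·tau — violates

Answer: INVARIANT VIOLATED at state 1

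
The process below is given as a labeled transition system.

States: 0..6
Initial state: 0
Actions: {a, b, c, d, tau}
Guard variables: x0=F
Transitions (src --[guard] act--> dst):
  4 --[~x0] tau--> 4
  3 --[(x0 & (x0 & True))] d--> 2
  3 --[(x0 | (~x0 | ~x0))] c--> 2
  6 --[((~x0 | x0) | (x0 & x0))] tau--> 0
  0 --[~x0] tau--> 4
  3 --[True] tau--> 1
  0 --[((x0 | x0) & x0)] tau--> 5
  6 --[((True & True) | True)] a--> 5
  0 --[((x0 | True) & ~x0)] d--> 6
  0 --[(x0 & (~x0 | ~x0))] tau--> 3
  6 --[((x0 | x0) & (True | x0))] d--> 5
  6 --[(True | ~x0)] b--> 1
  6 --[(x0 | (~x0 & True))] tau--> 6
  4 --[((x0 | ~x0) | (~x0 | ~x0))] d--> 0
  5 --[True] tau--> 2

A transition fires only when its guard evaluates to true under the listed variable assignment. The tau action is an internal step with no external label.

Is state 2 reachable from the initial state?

11 transition(s) survive guard evaluation.
depth 0: {0}
depth 1: {4,6}  cumulative {0,4,6}
depth 2: {1,5}  cumulative {0,1,4,5,6}
depth 3: {2}  cumulative {0,1,2,4,5,6}
R = {0,1,2,4,5,6}
Path to 2: d·a·tau

Answer: REACHABLE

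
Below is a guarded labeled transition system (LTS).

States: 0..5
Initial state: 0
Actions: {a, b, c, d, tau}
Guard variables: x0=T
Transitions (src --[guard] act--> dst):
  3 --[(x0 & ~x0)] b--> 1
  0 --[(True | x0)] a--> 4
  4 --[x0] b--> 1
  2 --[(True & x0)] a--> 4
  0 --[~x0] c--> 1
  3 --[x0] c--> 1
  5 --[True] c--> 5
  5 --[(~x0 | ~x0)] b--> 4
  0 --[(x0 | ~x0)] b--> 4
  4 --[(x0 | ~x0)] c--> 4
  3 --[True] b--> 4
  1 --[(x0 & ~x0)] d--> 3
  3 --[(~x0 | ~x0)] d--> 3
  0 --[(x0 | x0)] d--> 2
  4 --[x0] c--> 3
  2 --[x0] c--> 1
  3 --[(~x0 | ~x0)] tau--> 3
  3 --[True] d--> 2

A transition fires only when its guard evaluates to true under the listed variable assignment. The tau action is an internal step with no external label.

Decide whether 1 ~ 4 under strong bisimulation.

Compute ~ classes (split until stable):
  round 0: {{0,1,2,3,4,5}}
  round 1: {{0},{1},{2},{3},{4},{5}}
stable after 2 split(s): 6 block(s)
1∈{1}, 4∈{4}

Answer: NOT BISIMILAR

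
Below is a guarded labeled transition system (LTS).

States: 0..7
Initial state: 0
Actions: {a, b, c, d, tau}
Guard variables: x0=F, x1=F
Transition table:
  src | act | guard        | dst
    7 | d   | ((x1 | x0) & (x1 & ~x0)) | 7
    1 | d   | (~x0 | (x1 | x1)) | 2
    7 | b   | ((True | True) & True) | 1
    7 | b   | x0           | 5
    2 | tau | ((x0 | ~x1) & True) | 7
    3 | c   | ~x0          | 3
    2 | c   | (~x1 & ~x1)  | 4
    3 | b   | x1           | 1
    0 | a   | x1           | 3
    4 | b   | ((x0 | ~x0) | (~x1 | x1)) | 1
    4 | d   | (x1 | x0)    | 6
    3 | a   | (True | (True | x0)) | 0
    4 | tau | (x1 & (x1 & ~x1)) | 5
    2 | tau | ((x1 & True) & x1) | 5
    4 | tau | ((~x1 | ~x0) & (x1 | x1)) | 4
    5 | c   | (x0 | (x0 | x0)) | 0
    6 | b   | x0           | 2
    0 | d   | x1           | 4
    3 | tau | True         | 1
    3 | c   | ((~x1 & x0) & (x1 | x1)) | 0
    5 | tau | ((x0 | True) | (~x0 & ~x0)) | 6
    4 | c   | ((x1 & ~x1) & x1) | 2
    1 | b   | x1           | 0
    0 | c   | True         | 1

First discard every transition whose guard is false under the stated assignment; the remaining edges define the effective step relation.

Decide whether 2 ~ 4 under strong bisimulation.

Answer: NOT BISIMILAR

Trace:
Refine partition for ~:
  P[0] = {{0,1,2,3,4,5,6,7}}
  P[1] = {{0},{1},{2},{3},{4,7},{5},{6}}
stable after 2 split(s): 7 block(s)
[2]={2}  [4]={4,7}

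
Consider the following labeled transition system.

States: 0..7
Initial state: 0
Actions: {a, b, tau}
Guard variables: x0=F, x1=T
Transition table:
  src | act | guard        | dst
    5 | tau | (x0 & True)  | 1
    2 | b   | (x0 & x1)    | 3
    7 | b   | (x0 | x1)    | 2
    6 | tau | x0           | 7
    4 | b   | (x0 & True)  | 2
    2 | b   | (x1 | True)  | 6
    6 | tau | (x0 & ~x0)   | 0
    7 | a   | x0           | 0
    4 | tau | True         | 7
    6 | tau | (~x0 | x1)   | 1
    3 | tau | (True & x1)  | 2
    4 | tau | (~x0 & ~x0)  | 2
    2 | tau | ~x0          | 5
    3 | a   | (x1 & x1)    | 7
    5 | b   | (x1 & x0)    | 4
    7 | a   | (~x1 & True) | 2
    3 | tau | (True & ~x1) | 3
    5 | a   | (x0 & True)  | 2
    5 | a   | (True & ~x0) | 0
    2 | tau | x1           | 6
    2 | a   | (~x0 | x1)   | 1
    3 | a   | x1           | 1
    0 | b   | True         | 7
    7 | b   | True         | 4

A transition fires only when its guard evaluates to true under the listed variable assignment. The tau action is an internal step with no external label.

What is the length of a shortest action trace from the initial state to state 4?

Answer: 2

Analysis:
Layered search for 4:
  Layer 0: {0}
  Layer 1: {7}
  Layer 2: {2,4}
4 enters at depth 2; path b·b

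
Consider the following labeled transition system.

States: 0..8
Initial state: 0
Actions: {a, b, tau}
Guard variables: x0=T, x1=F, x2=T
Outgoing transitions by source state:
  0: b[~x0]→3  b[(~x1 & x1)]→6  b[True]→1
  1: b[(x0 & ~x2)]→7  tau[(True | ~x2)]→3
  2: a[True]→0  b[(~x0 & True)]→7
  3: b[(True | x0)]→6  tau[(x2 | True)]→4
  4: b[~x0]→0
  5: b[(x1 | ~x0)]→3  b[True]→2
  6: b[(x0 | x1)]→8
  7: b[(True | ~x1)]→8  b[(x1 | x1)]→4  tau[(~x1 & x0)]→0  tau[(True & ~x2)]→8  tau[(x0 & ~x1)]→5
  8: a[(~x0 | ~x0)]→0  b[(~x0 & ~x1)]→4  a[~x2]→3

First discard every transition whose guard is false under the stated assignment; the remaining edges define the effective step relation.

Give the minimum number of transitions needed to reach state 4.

Breadth-first toward 4:
  Layer 0: {0}
  Layer 1: {1}
  Layer 2: {3}
  Layer 3: {4,6}
first hit 4 at d=3 via b·tau·tau

Answer: 3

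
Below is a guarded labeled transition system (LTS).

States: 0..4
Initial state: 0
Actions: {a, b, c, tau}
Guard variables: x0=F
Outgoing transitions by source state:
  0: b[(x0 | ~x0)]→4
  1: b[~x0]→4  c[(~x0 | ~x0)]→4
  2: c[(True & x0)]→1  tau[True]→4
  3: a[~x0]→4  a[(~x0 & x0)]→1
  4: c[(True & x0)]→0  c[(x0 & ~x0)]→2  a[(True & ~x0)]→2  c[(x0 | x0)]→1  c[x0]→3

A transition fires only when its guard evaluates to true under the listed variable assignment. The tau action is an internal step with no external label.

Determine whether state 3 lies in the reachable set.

Answer: UNREACHABLE

Analysis:
After dropping false guards: 6 live edges.
depth 0: {0}
depth 1: {4}  cumulative {0,4}
depth 2: {2}  cumulative {0,2,4}
Reachable = {0,2,4}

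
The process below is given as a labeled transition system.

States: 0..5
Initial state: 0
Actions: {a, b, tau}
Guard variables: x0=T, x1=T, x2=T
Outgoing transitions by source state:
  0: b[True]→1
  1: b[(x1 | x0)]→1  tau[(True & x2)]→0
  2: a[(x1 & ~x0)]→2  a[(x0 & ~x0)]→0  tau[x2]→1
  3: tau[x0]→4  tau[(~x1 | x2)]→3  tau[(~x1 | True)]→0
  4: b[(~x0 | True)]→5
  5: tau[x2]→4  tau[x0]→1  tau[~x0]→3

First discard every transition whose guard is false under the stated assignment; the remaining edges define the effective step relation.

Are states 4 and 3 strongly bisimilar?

Compute ~ classes (split until stable):
  round 0: {{0,1,2,3,4,5}}
  round 1: {{0,4},{1},{2,3,5}}
  round 2: {{0},{1},{2},{3},{4},{5}}
stable after 3 split(s): 6 block(s)
[4]={4}  [3]={3}

Answer: NOT BISIMILAR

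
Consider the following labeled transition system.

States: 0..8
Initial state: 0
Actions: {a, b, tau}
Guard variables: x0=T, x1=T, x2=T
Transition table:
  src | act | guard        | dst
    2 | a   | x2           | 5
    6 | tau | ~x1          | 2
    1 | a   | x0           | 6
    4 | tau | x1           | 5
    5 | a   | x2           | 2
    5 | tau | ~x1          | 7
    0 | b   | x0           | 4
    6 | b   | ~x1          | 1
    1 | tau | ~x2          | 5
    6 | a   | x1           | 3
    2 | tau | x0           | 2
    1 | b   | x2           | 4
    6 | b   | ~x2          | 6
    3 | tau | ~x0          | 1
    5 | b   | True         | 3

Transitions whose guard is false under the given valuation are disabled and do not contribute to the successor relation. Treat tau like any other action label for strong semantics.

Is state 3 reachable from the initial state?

Answer: REACHABLE

Trace:
After dropping false guards: 9 live edges.
L0 = {0}
L1 = {4}  total {0,4}
L2 = {5}  total {0,4,5}
L3 = {2,3}  total {0,2,3,4,5}
R = {0,2,3,4,5}
Path to 3: b·tau·b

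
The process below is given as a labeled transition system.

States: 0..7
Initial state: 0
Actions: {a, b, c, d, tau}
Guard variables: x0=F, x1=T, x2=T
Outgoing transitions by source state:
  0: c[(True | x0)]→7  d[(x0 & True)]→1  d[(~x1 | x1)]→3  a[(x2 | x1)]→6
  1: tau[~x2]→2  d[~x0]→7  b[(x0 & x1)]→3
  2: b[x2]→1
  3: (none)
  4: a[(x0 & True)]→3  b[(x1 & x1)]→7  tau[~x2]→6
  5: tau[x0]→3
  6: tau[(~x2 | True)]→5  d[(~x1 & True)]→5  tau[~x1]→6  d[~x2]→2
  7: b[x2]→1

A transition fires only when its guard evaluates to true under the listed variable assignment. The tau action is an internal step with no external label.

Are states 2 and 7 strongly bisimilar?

Refine partition for ~:
  round 0: {{0,1,2,3,4,5,6,7}}
  round 1: {{0},{1},{2,4,7},{3,5},{6}}
  round 2: {{0},{1},{2,7},{3,5},{4},{6}}
Fixed point at round 3; 6 class(es).
class of 2: {2,7}; class of 7: {2,7}

Answer: BISIMILAR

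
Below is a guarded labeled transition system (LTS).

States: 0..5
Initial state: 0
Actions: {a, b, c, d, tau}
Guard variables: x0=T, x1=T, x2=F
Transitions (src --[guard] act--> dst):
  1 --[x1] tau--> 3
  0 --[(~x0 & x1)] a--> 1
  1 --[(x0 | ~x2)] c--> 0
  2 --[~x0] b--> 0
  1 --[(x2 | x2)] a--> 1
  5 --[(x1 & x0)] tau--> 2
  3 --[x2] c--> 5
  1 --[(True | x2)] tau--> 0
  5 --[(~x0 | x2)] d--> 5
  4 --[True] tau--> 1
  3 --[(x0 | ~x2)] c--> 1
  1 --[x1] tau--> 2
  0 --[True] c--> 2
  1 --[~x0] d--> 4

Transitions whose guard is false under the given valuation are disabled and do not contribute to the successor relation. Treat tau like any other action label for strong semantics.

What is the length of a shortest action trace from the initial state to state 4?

BFS to 4:
  L0 = {0}
  L1 = {2}
4 never appears.

Answer: UNREACHABLE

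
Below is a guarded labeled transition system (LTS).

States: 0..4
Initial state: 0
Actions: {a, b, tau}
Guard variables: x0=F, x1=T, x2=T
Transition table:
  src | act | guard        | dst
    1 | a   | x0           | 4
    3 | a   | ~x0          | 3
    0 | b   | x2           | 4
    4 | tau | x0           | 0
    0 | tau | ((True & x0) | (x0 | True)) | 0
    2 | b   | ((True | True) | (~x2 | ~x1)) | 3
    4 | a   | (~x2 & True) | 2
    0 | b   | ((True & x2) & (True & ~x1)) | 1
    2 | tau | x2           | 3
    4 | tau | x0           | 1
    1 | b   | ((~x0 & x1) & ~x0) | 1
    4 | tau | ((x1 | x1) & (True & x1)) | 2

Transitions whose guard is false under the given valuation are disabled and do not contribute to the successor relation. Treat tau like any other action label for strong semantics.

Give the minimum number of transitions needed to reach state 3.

Breadth-first toward 3:
  depth 0: {0}
  depth 1: {4}
  depth 2: {2}
  depth 3: {3}
depth(3)=3, e.g. b·tau·b

Answer: 3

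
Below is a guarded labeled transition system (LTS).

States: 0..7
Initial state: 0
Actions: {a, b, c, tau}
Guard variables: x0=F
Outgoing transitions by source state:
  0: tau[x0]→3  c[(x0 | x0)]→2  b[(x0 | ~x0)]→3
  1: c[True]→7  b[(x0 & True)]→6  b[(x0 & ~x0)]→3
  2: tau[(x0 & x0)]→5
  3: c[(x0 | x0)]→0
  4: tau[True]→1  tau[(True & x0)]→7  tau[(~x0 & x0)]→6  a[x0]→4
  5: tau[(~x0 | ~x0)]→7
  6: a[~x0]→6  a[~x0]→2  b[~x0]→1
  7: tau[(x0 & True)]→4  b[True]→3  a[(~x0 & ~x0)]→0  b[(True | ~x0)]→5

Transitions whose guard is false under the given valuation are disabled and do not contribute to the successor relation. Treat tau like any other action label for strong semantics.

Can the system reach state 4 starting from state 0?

After dropping false guards: 10 live edges.
L0 = {0}
L1 = {3}  now seen {0,3}
R = {0,3}

Answer: UNREACHABLE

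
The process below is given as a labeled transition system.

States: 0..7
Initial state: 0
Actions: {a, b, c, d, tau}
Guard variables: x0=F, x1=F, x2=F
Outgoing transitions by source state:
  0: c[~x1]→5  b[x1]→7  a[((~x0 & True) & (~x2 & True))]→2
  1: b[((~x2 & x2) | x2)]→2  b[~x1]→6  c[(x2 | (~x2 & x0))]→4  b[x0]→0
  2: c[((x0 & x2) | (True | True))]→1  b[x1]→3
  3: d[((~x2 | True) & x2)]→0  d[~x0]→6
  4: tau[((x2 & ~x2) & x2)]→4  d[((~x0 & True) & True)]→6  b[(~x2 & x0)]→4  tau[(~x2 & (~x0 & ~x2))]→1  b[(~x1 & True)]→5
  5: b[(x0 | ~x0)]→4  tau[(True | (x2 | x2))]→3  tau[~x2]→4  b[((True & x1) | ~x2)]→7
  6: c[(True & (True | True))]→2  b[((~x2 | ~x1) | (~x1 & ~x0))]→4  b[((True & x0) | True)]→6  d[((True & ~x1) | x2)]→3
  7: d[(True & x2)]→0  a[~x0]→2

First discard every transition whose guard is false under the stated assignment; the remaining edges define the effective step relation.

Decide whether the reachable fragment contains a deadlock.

Answer: DEADLOCK-FREE

Working:
R = {0,1,2,3,4,5,6,7}
  0: a→2  c→5  [2 exit(s)]
  1: b→6  [1 exit(s)]
  2: c→1  [1 exit(s)]
  3: d→6  [1 exit(s)]
  4: b→5  d→6  tau→1  [3 exit(s)]
  5: b→4  b→7  tau→3  tau→4  [4 exit(s)]
  6: b→4  b→6  c→2  d→3  [4 exit(s)]
  7: a→2  [1 exit(s)]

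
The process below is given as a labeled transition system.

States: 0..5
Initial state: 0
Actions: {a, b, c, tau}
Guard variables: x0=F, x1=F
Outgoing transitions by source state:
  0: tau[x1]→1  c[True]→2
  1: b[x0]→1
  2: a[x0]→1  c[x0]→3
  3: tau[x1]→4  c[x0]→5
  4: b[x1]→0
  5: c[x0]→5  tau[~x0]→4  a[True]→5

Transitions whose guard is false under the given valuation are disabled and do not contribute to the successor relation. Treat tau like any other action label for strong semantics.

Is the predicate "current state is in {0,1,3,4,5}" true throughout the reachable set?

Answer: INVARIANT VIOLATED at state 2

Trace:
Safe = {0,1,3,4,5}
R = {0,2}
  0: ✓
  2: outside
reach 2 via c — violates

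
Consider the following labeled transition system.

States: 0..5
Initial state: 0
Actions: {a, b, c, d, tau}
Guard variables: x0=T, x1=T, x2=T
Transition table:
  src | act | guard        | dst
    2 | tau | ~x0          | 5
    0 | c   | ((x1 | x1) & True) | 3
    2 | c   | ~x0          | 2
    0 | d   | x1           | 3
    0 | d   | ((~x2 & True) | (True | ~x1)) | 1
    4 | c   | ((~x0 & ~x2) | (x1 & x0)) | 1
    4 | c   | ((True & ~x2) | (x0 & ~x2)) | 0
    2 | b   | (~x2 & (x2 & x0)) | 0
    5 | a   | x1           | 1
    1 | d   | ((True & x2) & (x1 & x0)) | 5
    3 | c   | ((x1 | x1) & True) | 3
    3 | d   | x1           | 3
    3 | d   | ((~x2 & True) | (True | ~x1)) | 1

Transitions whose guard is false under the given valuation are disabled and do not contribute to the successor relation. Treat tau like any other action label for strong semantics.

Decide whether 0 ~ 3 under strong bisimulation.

Answer: BISIMILAR

Analysis:
Bisimulation quotient by refinement:
  round 0: {{0,1,2,3,4,5}}
  round 1: {{0,3},{1},{2},{4},{5}}
stable after 2 split(s): 5 block(s)
0∈{0,3}, 3∈{0,3}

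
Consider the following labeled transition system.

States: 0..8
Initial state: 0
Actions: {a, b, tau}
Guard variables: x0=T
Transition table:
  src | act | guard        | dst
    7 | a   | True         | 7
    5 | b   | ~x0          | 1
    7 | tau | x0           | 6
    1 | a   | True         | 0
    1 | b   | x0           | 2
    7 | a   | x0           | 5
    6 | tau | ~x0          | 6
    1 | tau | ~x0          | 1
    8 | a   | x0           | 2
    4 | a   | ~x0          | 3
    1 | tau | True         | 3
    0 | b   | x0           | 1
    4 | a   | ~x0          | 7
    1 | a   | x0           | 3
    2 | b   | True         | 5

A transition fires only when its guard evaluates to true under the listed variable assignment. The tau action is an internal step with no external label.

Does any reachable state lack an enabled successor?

Answer: DEADLOCK at state 3

Trace:
Reach set: {0,1,2,3,5}
  0: b→1  [1 out]
  1: a→0  a→3  b→2  tau→3  [4 out]
  2: b→5  [1 out]
  3: ∅  [STUCK]
  5: ∅  [STUCK]
trace reaching 3: b·a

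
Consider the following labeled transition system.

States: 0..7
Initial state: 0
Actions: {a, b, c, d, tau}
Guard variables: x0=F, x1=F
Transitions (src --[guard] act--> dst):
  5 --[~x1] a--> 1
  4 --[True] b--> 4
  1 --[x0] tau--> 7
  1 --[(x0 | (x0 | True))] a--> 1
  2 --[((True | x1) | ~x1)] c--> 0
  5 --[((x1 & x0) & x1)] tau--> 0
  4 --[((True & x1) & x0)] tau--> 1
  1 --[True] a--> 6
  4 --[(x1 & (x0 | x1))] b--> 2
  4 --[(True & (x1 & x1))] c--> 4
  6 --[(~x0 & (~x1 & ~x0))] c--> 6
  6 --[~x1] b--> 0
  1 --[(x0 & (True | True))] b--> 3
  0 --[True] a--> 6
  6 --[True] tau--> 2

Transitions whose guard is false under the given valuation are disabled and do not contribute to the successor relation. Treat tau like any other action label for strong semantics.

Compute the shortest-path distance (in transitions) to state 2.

Breadth-first toward 2:
  L0 = {0}
  L1 = {6}
  L2 = {2}
depth(2)=2, e.g. a·tau

Answer: 2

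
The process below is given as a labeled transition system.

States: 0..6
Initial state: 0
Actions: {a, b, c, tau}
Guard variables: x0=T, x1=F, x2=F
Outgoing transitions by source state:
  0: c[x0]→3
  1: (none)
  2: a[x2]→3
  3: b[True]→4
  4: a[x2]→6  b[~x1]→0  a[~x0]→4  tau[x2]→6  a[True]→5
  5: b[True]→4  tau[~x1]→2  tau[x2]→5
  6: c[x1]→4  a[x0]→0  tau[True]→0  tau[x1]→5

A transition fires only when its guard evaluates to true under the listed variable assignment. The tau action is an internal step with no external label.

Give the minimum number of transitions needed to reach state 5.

Layered search for 5:
  Layer 0: {0}
  Layer 1: {3}
  Layer 2: {4}
  Layer 3: {5}
depth(5)=3, e.g. c·b·a

Answer: 3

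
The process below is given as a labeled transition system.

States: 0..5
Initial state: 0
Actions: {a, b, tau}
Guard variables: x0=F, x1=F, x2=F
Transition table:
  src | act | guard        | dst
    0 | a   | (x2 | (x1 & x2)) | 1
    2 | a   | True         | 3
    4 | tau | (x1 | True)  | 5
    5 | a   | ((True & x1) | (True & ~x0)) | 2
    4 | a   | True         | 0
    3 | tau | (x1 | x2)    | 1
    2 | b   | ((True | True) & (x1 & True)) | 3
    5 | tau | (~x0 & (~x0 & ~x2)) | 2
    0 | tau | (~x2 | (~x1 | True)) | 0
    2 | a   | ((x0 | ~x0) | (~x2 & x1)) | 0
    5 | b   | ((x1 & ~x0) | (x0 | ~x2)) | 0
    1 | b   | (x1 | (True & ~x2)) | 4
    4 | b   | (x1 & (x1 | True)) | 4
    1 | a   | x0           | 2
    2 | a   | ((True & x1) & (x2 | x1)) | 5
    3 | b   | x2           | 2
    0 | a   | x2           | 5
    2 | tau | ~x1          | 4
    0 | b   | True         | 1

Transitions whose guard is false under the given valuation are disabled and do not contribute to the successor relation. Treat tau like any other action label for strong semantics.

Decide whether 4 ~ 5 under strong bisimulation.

Answer: NOT BISIMILAR

Working:
Refine partition for ~:
  π0 = {{0,1,2,3,4,5}}
  π1 = {{0},{1},{2,4},{3},{5}}
  π2 = {{0},{1},{2},{3},{4},{5}}
Fixed point at round 3; 6 class(es).
class of 4: {4}; class of 5: {5}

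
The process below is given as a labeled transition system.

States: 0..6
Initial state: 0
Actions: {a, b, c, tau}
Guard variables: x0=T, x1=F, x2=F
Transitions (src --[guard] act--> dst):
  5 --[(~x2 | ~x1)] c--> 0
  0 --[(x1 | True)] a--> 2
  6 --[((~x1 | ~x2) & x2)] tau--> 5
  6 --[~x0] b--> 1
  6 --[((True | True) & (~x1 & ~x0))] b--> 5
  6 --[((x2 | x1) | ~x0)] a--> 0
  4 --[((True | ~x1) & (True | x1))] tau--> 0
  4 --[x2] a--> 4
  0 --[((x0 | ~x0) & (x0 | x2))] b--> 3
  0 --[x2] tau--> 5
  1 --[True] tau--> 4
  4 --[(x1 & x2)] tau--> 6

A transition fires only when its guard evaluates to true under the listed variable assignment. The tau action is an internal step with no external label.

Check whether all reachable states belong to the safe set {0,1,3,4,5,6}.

Allowed set {0,1,3,4,5,6}
Reachable = {0,2,3}
  0: ok
  2: VIOLATES
  3: ok
witness against invariant: a → 2

Answer: INVARIANT VIOLATED at state 2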